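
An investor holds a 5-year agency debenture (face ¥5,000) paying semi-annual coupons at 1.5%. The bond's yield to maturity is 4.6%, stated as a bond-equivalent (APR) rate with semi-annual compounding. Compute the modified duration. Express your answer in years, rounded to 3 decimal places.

4.711 years

Periodic yield y = 0.023. First find Macaulay duration:
  t   CF        PV=CF/(1+0.023)^t    t·PV
  1        37.50        36.6569        36.6569
  2        37.50        35.8327        71.6655
  3        37.50        35.0271       105.0813
  4        37.50        34.2396       136.9584
  5        37.50        33.4698       167.3490
  6        37.50        32.7173       196.3038
  7        37.50        31.9817       223.8720
  8        37.50        31.2627       250.1014
  9        37.50        30.5598       275.0382
  10    5,037.50     4,012.9036    40,129.0355
  Σ                  4,314.6512    41,592.0622
P = 4,314.6512; Macaulay duration = 41,592.0622 / 4,314.6512 = 9.63973 half-year periods = 4.81986 years.
Modified duration = D_Mac / (1 + y) = 4.81986 / 1.023 = 4.71150 years.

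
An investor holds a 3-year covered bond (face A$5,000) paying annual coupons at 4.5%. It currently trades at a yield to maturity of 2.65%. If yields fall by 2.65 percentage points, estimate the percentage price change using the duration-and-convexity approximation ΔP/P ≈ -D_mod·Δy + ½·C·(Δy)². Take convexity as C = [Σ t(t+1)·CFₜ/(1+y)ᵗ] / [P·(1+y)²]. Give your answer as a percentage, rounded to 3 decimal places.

+7.803%

With y = 0.0265:
  t   CF        PV=CF/(1+0.0265)^t    t·PV        t(t+1)·PV
  1       225.00       219.1914       219.1914         438.3829
  2       225.00       213.5328       427.0656       1,281.1968
  3     5,225.00     4,830.6930    14,492.0789      57,968.3154
  Σ                  5,263.4172    15,138.3359      59,687.8951
P = 5,263.4172; D_Mac = 2.87614 yrs; D_mod = 2.80189 yrs; C = 10.76219.
Duration effect: -2.80189 × (-0.0265) = +0.074250
Convexity effect: 0.5 × 10.76219 × (-0.0265)² = +0.0037789
ΔP/P ≈ +0.074250 + 0.0037789 = +0.078029 = +7.8029%.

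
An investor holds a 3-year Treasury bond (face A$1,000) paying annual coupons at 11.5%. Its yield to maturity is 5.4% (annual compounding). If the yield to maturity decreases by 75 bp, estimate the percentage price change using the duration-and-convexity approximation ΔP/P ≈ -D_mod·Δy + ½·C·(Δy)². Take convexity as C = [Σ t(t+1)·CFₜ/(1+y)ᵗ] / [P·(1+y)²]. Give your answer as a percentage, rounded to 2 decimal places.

+1.96%

With y = 0.054:
  t   CF        PV=CF/(1+0.054)^t    t·PV        t(t+1)·PV
  1       115.00       109.1082       109.1082         218.2163
  2       115.00       103.5182       207.0364         621.1091
  3     1,115.00       952.2545     2,856.7635      11,427.0540
  Σ                  1,164.8808     3,172.9080      12,266.3794
P = 1,164.8808; D_Mac = 2.72380 yrs; D_mod = 2.58426 yrs; C = 9.47881.
Duration effect: -2.58426 × (-0.0075) = +0.019382
Convexity effect: 0.5 × 9.47881 × (-0.0075)² = +0.0002666
ΔP/P ≈ +0.019382 + 0.0002666 = +0.019649 = +1.9649%.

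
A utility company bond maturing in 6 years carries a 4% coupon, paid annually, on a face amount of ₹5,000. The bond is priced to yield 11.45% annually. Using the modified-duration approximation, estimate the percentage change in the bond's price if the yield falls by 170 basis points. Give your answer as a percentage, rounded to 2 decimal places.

+8.11%

Periodic yield y = 0.1145. Modified duration first:
  t   CF        PV=CF/(1+0.1145)^t    t·PV
  1       200.00       179.4527       179.4527
  2       200.00       161.0163       322.0326
  3       200.00       144.4740       433.4221
  4       200.00       129.6312       518.5250
  5       200.00       116.3134       581.5668
  6     5,200.00     2,713.4568    16,280.7406
  Σ                  3,444.3444    18,315.7398
P = 3,444.3444; D_Mac = 5.31763 yrs; D_mod = 5.31763/(1+0.1145) = 4.77131 yrs.
ΔP/P ≈ -D_mod · Δy = -4.77131 × (-0.017) = +0.081112 = +8.1112%.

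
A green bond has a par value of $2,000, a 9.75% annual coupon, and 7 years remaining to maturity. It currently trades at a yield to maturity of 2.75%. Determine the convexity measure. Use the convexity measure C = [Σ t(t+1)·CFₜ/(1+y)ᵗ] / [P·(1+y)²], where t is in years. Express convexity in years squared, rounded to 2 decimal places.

With y = 0.0275:
  t   CF        PV=CF/(1+0.0275)^t    t·PV        t(t+1)·PV
  1       195.00       189.7810       189.7810         379.5620
  2       195.00       184.7017       369.4034       1,108.2103
  3       195.00       179.7584       539.2751       2,157.1004
  4       195.00       174.9473       699.7893       3,498.9464
  5       195.00       170.2650       851.3251       5,107.9509
  6       195.00       165.7081       994.2483       6,959.7384
  7     2,195.00     1,815.3556    12,707.4892     101,659.9139
  Σ                  2,880.5171    16,351.3116     120,871.4225
P = 2,880.5171.
Convexity = Σ t(t+1)·PV / [P·(1+y)²] = 120,871.4225 / (2,880.5171 × 1.055756) = 39.74564.

39.75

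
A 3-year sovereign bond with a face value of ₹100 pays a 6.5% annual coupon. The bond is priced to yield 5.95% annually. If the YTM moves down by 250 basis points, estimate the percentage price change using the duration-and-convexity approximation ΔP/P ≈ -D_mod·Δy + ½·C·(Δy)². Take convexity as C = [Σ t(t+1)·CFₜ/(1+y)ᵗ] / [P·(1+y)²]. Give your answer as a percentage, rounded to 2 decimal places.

+6.97%

With y = 0.0595:
  t   CF        PV=CF/(1+0.0595)^t    t·PV        t(t+1)·PV
  1         6.50         6.1350         6.1350          12.2699
  2         6.50         5.7904        11.5809          34.7426
  3       106.50        89.5461       268.6383       1,074.5533
  Σ                    101.4715       286.3542       1,121.5659
P = 101.4715; D_Mac = 2.82202 yrs; D_mod = 2.66353 yrs; C = 9.84643.
Duration effect: -2.66353 × (-0.025) = +0.066588
Convexity effect: 0.5 × 9.84643 × (-0.025)² = +0.0030770
ΔP/P ≈ +0.066588 + 0.0030770 = +0.069665 = +6.9665%.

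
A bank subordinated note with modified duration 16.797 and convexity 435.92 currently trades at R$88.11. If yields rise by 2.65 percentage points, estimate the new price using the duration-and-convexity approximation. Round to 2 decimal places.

Duration effect: -D_mod·Δy = -16.797 × (+0.0265) = -0.4451205
Convexity effect: ½·C·(Δy)² = 0.5 × 435.92 × (0.0265)² = +0.15306241
ΔP/P ≈ -0.4451205 + 0.15306241 = -0.29205809
New price ≈ 88.11 × (1 - 0.29205809) = 62.3767616901.

R$62.38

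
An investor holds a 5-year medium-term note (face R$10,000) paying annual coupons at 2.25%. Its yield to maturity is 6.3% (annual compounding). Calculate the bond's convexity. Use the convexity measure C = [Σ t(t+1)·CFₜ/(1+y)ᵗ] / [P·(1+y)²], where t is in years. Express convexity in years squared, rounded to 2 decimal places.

24.86

With y = 0.063:
  t   CF        PV=CF/(1+0.063)^t    t·PV        t(t+1)·PV
  1       225.00       211.6651       211.6651         423.3302
  2       225.00       199.1205       398.2410       1,194.7230
  3       225.00       187.3194       561.9582       2,247.8326
  4       225.00       176.2177       704.8707       3,524.3534
  5    10,225.00     7,533.5035    37,667.5175     226,005.1048
  Σ                  8,307.8262    39,544.2524     233,395.3441
P = 8,307.8262.
Convexity = Σ t(t+1)·PV / [P·(1+y)²] = 233,395.3441 / (8,307.8262 × 1.129969) = 24.86213.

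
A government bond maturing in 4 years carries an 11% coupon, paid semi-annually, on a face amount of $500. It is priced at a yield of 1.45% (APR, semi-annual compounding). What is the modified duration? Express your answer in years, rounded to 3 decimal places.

3.425 years

Periodic yield y = 0.00725. First find Macaulay duration:
  t   CF        PV=CF/(1+0.00725)^t    t·PV
  1        27.50        27.3021        27.3021
  2        27.50        27.1055        54.2111
  3        27.50        26.9104        80.7313
  4        27.50        26.7167       106.8670
  5        27.50        26.5244       132.6222
  6        27.50        26.3335       158.0012
  7        27.50        26.1440       183.0079
  8       527.50       497.8795     3,983.0361
  Σ                    684.9163     4,725.7788
P = 684.9163; Macaulay duration = 4,725.7788 / 684.9163 = 6.89979 half-year periods = 3.44990 years.
Modified duration = D_Mac / (1 + y) = 3.44990 / 1.00725 = 3.42506 years.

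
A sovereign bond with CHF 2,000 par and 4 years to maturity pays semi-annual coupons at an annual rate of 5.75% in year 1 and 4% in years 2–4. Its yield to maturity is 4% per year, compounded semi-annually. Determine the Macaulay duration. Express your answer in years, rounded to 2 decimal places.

3.69 years

Periodic yield y = 0.02. Discount each cash flow and weight by its period:
  t   CF        PV=CF/(1+0.02)^t    t·PV
  1        57.50        56.3725        56.3725
  2        57.50        55.2672       110.5344
  3        40.00        37.6929       113.0787
  4        40.00        36.9538       147.8153
  5        40.00        36.2292       181.1462
  6        40.00        35.5189       213.1131
  7        40.00        34.8224       243.7569
  8     2,040.00     1,741.1204    13,928.9629
  Σ                  2,033.9773    14,994.7799
Price P = Σ PV = 2,033.9773.
Macaulay duration = Σ(t·PV) / P = 14,994.7799 / 2,033.9773 = 7.37215 half-year periods.
In years: 7.37215 / 2 = 3.68607 years.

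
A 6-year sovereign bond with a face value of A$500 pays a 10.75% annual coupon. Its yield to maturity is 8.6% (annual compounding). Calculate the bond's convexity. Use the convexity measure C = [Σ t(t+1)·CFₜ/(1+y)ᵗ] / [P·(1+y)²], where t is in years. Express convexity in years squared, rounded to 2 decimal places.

With y = 0.086:
  t   CF        PV=CF/(1+0.086)^t    t·PV        t(t+1)·PV
  1        53.75        49.4936        49.4936          98.9871
  2        53.75        45.5742        91.1484         273.4451
  3        53.75        41.9652       125.8955         503.5820
  4        53.75        38.6420       154.5678         772.8392
  5        53.75        35.5819       177.9096       1,067.4575
  6       553.75       337.5474     2,025.2845      14,176.9915
  Σ                    548.8042     2,624.2993      16,893.3024
P = 548.8042.
Convexity = Σ t(t+1)·PV / [P·(1+y)²] = 16,893.3024 / (548.8042 × 1.179396) = 26.09982.

26.10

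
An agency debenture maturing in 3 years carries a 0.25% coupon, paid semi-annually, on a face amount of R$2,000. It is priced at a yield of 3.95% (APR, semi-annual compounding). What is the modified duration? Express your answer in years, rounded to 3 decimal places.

Periodic yield y = 0.01975. First find Macaulay duration:
  t   CF        PV=CF/(1+0.01975)^t    t·PV
  1         2.50         2.4516         2.4516
  2         2.50         2.4041         4.8082
  3         2.50         2.3575         7.0726
  4         2.50         2.3119         9.2475
  5         2.50         2.2671        11.3355
  6     2,002.50     1,780.7799    10,684.6793
  Σ                  1,792.5721    10,719.5947
P = 1,792.5721; Macaulay duration = 10,719.5947 / 1,792.5721 = 5.98001 half-year periods = 2.99000 years.
Modified duration = D_Mac / (1 + y) = 2.99000 / 1.01975 = 2.93209 years.

2.932 years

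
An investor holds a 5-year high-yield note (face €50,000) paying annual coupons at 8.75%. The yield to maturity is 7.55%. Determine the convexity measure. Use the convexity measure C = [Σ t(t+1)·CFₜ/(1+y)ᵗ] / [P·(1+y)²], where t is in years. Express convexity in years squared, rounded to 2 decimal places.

20.98

With y = 0.0755:
  t   CF        PV=CF/(1+0.0755)^t    t·PV        t(t+1)·PV
  1     4,375.00     4,067.8754     4,067.8754       8,135.7508
  2     4,375.00     3,782.3109     7,564.6219      22,693.8656
  3     4,375.00     3,516.7931    10,550.3792      42,201.5167
  4     4,375.00     3,269.9145    13,079.6580      65,398.2902
  5    54,375.00    37,787.4161   188,937.0807   1,133,622.4841
  Σ                 52,424.3100   224,199.6152   1,272,051.9074
P = 52,424.3100.
Convexity = Σ t(t+1)·PV / [P·(1+y)²] = 1,272,051.9074 / (52,424.3100 × 1.156700) = 20.97738.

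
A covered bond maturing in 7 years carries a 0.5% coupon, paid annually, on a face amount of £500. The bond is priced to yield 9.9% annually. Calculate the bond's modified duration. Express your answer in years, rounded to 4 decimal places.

Periodic yield y = 0.099. First find Macaulay duration:
  t   CF        PV=CF/(1+0.099)^t    t·PV
  1         2.50         2.2748         2.2748
  2         2.50         2.0699         4.1398
  3         2.50         1.8834         5.6503
  4         2.50         1.7138         6.8550
  5         2.50         1.5594         7.7969
  6         2.50         1.4189         8.5134
  7       502.50       259.5089     1,816.5621
  Σ                    270.4290     1,851.7923
P = 270.4290; Macaulay duration = 1,851.7923 / 270.4290 = 6.84761 years.
Modified duration = D_Mac / (1 + y) = 6.84761 / 1.099 = 6.23076 years.

6.2308 years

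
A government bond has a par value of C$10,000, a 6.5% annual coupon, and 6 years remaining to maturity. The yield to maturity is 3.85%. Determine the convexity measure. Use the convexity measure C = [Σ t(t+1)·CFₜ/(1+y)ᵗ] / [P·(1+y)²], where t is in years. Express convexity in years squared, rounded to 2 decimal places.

32.20

With y = 0.0385:
  t   CF        PV=CF/(1+0.0385)^t    t·PV        t(t+1)·PV
  1       650.00       625.9027       625.9027       1,251.8055
  2       650.00       602.6988     1,205.3977       3,616.1930
  3       650.00       580.3552     1,741.0655       6,964.2620
  4       650.00       558.8398     2,235.3593      11,176.7966
  5       650.00       538.1221     2,690.6106      16,143.6639
  6    10,650.00     8,490.0569    50,940.3416     356,582.3912
  Σ                 11,395.9756    59,438.6775     395,735.1122
P = 11,395.9756.
Convexity = Σ t(t+1)·PV / [P·(1+y)²] = 395,735.1122 / (11,395.9756 × 1.078482) = 32.19883.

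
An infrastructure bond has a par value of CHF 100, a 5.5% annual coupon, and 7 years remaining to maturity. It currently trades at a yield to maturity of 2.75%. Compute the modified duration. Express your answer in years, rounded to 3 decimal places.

5.920 years

Periodic yield y = 0.0275. First find Macaulay duration:
  t   CF        PV=CF/(1+0.0275)^t    t·PV
  1         5.50         5.3528         5.3528
  2         5.50         5.2095        10.4191
  3         5.50         5.0701        15.2103
  4         5.50         4.9344        19.7376
  5         5.50         4.8023        24.0117
  6         5.50         4.6738        28.0429
  7       105.50        87.2529       610.7700
  Σ                    117.2959       713.5445
P = 117.2959; Macaulay duration = 713.5445 / 117.2959 = 6.08329 years.
Modified duration = D_Mac / (1 + y) = 6.08329 / 1.0275 = 5.92047 years.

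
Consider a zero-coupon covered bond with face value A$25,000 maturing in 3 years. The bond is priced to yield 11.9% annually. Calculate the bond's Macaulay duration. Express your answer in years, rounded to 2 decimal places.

3.00 years

A zero-coupon bond has a single cash flow at maturity, so its Macaulay duration equals its maturity: 3 years.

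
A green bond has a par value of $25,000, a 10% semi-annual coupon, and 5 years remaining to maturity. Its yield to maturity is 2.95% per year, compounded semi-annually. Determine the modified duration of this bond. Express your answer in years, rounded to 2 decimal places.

4.13 years

Periodic yield y = 0.01475. First find Macaulay duration:
  t   CF        PV=CF/(1+0.01475)^t    t·PV
  1     1,250.00     1,231.8305     1,231.8305
  2     1,250.00     1,213.9251     2,427.8502
  3     1,250.00     1,196.2800     3,588.8399
  4     1,250.00     1,178.8913     4,715.5653
  5     1,250.00     1,161.7554     5,808.7772
  6     1,250.00     1,144.8686     6,869.2117
  7     1,250.00     1,128.2273     7,897.5909
  8     1,250.00     1,111.8278     8,894.6225
  9     1,250.00     1,095.6667     9,861.0005
  10   26,250.00    22,674.5516   226,745.5162
  Σ                 33,137.8244   278,040.8050
P = 33,137.8244; Macaulay duration = 278,040.8050 / 33,137.8244 = 8.39044 half-year periods = 4.19522 years.
Modified duration = D_Mac / (1 + y) = 4.19522 / 1.01475 = 4.13424 years.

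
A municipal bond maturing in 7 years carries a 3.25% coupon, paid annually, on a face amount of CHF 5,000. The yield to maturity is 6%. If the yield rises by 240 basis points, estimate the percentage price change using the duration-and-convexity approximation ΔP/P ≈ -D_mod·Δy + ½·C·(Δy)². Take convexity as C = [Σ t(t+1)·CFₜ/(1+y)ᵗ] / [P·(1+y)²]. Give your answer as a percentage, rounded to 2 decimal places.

With y = 0.06:
  t   CF        PV=CF/(1+0.06)^t    t·PV        t(t+1)·PV
  1       162.50       153.3019       153.3019         306.6038
  2       162.50       144.6244       289.2488         867.7465
  3       162.50       136.4381       409.3144       1,637.2576
  4       162.50       128.7152       514.8609       2,574.3044
  5       162.50       121.4295       607.1473       3,642.8836
  6       162.50       114.5561       687.3365       4,811.3557
  7     5,162.50     3,433.3573    24,033.5014     192,268.0115
  Σ                  4,232.4226    26,694.7112     206,108.1631
P = 4,232.4226; D_Mac = 6.30719 yrs; D_mod = 5.95018 yrs; C = 43.34055.
Duration effect: -5.95018 × (+0.024) = -0.142804
Convexity effect: 0.5 × 43.34055 × (0.024)² = +0.0124821
ΔP/P ≈ -0.142804 + 0.0124821 = -0.130322 = -13.0322%.

-13.03%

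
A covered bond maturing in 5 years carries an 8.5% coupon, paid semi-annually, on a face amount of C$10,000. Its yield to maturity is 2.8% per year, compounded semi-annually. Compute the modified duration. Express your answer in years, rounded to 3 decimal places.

4.222 years

Periodic yield y = 0.014. First find Macaulay duration:
  t   CF        PV=CF/(1+0.014)^t    t·PV
  1       425.00       419.1321       419.1321
  2       425.00       413.3453       826.6906
  3       425.00       407.6384     1,222.9151
  4       425.00       402.0102     1,608.0409
  5       425.00       396.4598     1,982.2990
  6       425.00       390.9860     2,345.9160
  7       425.00       385.5878     2,699.1144
  8       425.00       380.2641     3,042.1125
  9       425.00       375.0139     3,375.1249
  10   10,425.00     9,071.8636    90,718.6364
  Σ                 12,642.3012   108,239.9820
P = 12,642.3012; Macaulay duration = 108,239.9820 / 12,642.3012 = 8.56173 half-year periods = 4.28087 years.
Modified duration = D_Mac / (1 + y) = 4.28087 / 1.014 = 4.22176 years.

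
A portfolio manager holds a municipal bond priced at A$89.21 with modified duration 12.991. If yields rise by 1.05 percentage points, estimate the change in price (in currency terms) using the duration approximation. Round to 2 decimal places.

-A$12.17

Duration approximation: ΔP/P ≈ -D_mod · Δy = -12.991 × (+0.0105) = -0.1364055.
ΔP ≈ 89.21 × (-0.1364055) = -12.168734655.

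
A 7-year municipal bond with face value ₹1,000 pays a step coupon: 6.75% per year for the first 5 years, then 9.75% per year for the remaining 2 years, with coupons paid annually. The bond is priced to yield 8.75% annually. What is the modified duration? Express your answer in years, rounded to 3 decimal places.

Periodic yield y = 0.0875. First find Macaulay duration:
  t   CF        PV=CF/(1+0.0875)^t    t·PV
  1        67.50        62.0690        62.0690
  2        67.50        57.0749       114.1498
  3        67.50        52.4827       157.4480
  4        67.50        48.2599       193.0397
  5        67.50        44.3769       221.8847
  6        97.50        58.9426       353.6554
  7     1,097.50       610.0981     4,270.6867
  Σ                    933.3041     5,372.9333
P = 933.3041; Macaulay duration = 5,372.9333 / 933.3041 = 5.75689 years.
Modified duration = D_Mac / (1 + y) = 5.75689 / 1.0875 = 5.29370 years.

5.294 years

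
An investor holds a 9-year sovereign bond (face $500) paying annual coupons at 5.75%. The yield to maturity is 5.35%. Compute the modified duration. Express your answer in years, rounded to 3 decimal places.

Periodic yield y = 0.0535. First find Macaulay duration:
  t   CF        PV=CF/(1+0.0535)^t    t·PV
  1        28.75        27.2900        27.2900
  2        28.75        25.9041        51.8082
  3        28.75        24.5886        73.7659
  4        28.75        23.3399        93.3598
  5        28.75        22.1547       110.7733
  6        28.75        21.0296       126.1775
  7        28.75        19.9616       139.7314
  8        28.75        18.9479       151.5834
  9       528.75       330.7802     2,977.0219
  Σ                    513.9967     3,751.5113
P = 513.9967; Macaulay duration = 3,751.5113 / 513.9967 = 7.29871 years.
Modified duration = D_Mac / (1 + y) = 7.29871 / 1.0535 = 6.92806 years.

6.928 years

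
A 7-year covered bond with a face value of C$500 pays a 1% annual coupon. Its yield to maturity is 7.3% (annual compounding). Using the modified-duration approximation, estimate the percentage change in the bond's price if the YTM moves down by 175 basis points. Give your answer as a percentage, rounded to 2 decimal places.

+10.99%

Periodic yield y = 0.073. Modified duration first:
  t   CF        PV=CF/(1+0.073)^t    t·PV
  1         5.00         4.6598         4.6598
  2         5.00         4.3428         8.6856
  3         5.00         4.0474        12.1421
  4         5.00         3.7720        15.0880
  5         5.00         3.5154        17.5769
  6         5.00         3.2762        19.6573
  7       505.00       308.3851     2,158.6954
  Σ                    331.9986     2,236.5050
P = 331.9986; D_Mac = 6.73649 yrs; D_mod = 6.73649/(1+0.073) = 6.27818 yrs.
ΔP/P ≈ -D_mod · Δy = -6.27818 × (-0.0175) = +0.109868 = +10.9868%.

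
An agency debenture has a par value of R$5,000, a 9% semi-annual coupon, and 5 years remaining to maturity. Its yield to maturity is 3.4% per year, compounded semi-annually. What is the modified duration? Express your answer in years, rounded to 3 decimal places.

4.170 years

Periodic yield y = 0.017. First find Macaulay duration:
  t   CF        PV=CF/(1+0.017)^t    t·PV
  1       225.00       221.2389       221.2389
  2       225.00       217.5407       435.0815
  3       225.00       213.9044       641.7131
  4       225.00       210.3288       841.3151
  5       225.00       206.8130     1,034.0648
  6       225.00       203.3559     1,220.1355
  7       225.00       199.9566     1,399.6965
  8       225.00       196.6142     1,572.9137
  9       225.00       193.3276     1,739.9487
  10    5,225.00     4,414.4517    44,144.5166
  Σ                  6,277.5319    53,250.6245
P = 6,277.5319; Macaulay duration = 53,250.6245 / 6,277.5319 = 8.48273 half-year periods = 4.24137 years.
Modified duration = D_Mac / (1 + y) = 4.24137 / 1.017 = 4.17047 years.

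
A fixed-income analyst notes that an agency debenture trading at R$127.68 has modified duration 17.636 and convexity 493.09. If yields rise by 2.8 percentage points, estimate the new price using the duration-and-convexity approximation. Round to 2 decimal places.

Duration effect: -D_mod·Δy = -17.636 × (+0.028) = -0.493808
Convexity effect: ½·C·(Δy)² = 0.5 × 493.09 × (0.028)² = +0.19329128
ΔP/P ≈ -0.493808 + 0.19329128 = -0.30051672
New price ≈ 127.68 × (1 - 0.30051672) = 89.3100251904.

R$89.31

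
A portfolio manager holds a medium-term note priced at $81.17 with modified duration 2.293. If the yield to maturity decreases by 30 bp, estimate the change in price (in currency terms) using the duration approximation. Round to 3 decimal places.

+$0.558

Duration approximation: ΔP/P ≈ -D_mod · Δy = -2.293 × (-0.003) = +0.006879.
ΔP ≈ 81.17 × (+0.006879) = +0.55836843.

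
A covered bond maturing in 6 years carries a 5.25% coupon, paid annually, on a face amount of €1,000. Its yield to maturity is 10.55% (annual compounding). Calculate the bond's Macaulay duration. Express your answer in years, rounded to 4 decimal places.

5.1875 years

Periodic yield y = 0.1055. Discount each cash flow and weight by its year:
  t   CF        PV=CF/(1+0.1055)^t    t·PV
  1        52.50        47.4898        47.4898
  2        52.50        42.9578        85.9156
  3        52.50        38.8582       116.5747
  4        52.50        35.1499       140.5997
  5        52.50        31.7955       158.9775
  6     1,052.50       576.5933     3,459.5601
  Σ                    772.8446     4,009.1173
Price P = Σ PV = 772.8446.
Macaulay duration = Σ(t·PV) / P = 4,009.1173 / 772.8446 = 5.18748 years.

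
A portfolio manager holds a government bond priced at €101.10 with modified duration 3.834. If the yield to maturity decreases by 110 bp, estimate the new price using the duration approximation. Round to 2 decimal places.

€105.36

Duration approximation: ΔP/P ≈ -D_mod · Δy = -3.834 × (-0.011) = +0.042174.
New price ≈ 101.10 × (1 + 0.042174) = 105.3637914.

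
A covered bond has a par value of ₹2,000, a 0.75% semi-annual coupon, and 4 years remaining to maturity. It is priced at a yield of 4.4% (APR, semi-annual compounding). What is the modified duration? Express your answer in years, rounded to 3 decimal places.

Periodic yield y = 0.022. First find Macaulay duration:
  t   CF        PV=CF/(1+0.022)^t    t·PV
  1         7.50         7.3386         7.3386
  2         7.50         7.1806        14.3612
  3         7.50         7.0260        21.0780
  4         7.50         6.8748        27.4990
  5         7.50         6.7268        33.6339
  6         7.50         6.5820        39.4918
  7         7.50         6.4403        45.0820
  8     2,007.50     1,686.7409    13,493.9276
  Σ                  1,734.9099    13,682.4120
P = 1,734.9099; Macaulay duration = 13,682.4120 / 1,734.9099 = 7.88653 half-year periods = 3.94326 years.
Modified duration = D_Mac / (1 + y) = 3.94326 / 1.022 = 3.85838 years.

3.858 years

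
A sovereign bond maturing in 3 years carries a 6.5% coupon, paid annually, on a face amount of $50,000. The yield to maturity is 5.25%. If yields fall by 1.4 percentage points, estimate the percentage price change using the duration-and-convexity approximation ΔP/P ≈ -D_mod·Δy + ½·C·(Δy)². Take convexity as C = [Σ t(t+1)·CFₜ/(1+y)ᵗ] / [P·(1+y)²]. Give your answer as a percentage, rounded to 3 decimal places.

With y = 0.0525:
  t   CF        PV=CF/(1+0.0525)^t    t·PV        t(t+1)·PV
  1     3,250.00     3,087.8860     3,087.8860       6,175.7720
  2     3,250.00     2,933.8584     5,867.7168      17,603.1505
  3    53,250.00    45,672.3437   137,017.0312     548,068.1249
  Σ                 51,694.0881   145,972.6340     571,847.0473
P = 51,694.0881; D_Mac = 2.82378 yrs; D_mod = 2.68292 yrs; C = 9.98607.
Duration effect: -2.68292 × (-0.014) = +0.037561
Convexity effect: 0.5 × 9.98607 × (-0.014)² = +0.0009786
ΔP/P ≈ +0.037561 + 0.0009786 = +0.038540 = +3.8540%.

+3.854%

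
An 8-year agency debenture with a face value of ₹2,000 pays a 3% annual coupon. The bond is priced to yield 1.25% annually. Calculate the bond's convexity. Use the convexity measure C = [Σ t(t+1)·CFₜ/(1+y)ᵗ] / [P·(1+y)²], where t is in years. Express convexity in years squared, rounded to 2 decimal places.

With y = 0.0125:
  t   CF        PV=CF/(1+0.0125)^t    t·PV        t(t+1)·PV
  1        60.00        59.2593        59.2593         118.5185
  2        60.00        58.5277       117.0553         351.1660
  3        60.00        57.8051       173.4153         693.6612
  4        60.00        57.0915       228.3658       1,141.8291
  5        60.00        56.3866       281.9331       1,691.5987
  6        60.00        55.6905       334.1430       2,339.0007
  7        60.00        55.0030       385.0207       3,080.1655
  8     2,060.00     1,865.1208    14,920.9664     134,288.6976
  Σ                  2,264.8844    16,500.1589     143,704.6373
P = 2,264.8844.
Convexity = Σ t(t+1)·PV / [P·(1+y)²] = 143,704.6373 / (2,264.8844 × 1.025156) = 61.89202.

61.89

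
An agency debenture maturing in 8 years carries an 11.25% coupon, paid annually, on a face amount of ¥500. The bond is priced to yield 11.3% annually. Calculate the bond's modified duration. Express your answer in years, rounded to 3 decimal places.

5.095 years

Periodic yield y = 0.113. First find Macaulay duration:
  t   CF        PV=CF/(1+0.113)^t    t·PV
  1        56.25        50.5391        50.5391
  2        56.25        45.4080        90.8160
  3        56.25        40.7978       122.3935
  4        56.25        36.6557       146.6229
  5        56.25        32.9342       164.6708
  6        56.25        29.5904       177.5427
  7        56.25        26.5862       186.1034
  8       556.25       236.2157     1,889.7254
  Σ                    498.7271     2,828.4138
P = 498.7271; Macaulay duration = 2,828.4138 / 498.7271 = 5.67127 years.
Modified duration = D_Mac / (1 + y) = 5.67127 / 1.113 = 5.09548 years.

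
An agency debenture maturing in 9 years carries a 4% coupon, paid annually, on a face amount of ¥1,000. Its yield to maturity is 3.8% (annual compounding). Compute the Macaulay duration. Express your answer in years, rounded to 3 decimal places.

7.744 years

Periodic yield y = 0.038. Discount each cash flow and weight by its year:
  t   CF        PV=CF/(1+0.038)^t    t·PV
  1        40.00        38.5356        38.5356
  2        40.00        37.1249        74.2498
  3        40.00        35.7658       107.2974
  4        40.00        34.4565       137.8258
  5        40.00        33.1950       165.9752
  6        40.00        31.9798       191.8789
  7        40.00        30.8091       215.6635
  8        40.00        29.6812       237.4494
  9     1,040.00       743.4592     6,691.1331
  Σ                  1,015.0071     7,860.0087
Price P = Σ PV = 1,015.0071.
Macaulay duration = Σ(t·PV) / P = 7,860.0087 / 1,015.0071 = 7.74380 years.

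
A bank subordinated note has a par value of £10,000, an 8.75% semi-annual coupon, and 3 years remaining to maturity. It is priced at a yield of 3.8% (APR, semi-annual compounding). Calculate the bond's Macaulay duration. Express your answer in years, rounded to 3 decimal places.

2.724 years

Periodic yield y = 0.019. Discount each cash flow and weight by its period:
  t   CF        PV=CF/(1+0.019)^t    t·PV
  1       437.50       429.3425       429.3425
  2       437.50       421.3371       842.6742
  3       437.50       413.4809     1,240.4428
  4       437.50       405.7713     1,623.0852
  5       437.50       398.2054     1,991.0270
  6    10,437.50     9,322.9077    55,937.4462
  Σ                 11,391.0449    62,064.0178
Price P = Σ PV = 11,391.0449.
Macaulay duration = Σ(t·PV) / P = 62,064.0178 / 11,391.0449 = 5.44849 half-year periods.
In years: 5.44849 / 2 = 2.72425 years.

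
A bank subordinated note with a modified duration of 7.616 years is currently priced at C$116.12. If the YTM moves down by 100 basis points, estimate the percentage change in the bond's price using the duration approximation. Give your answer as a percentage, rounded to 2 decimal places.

+7.62%

Duration approximation: ΔP/P ≈ -D_mod · Δy = -7.616 × (-0.01) = +0.076160.
As a percentage: +7.6160%.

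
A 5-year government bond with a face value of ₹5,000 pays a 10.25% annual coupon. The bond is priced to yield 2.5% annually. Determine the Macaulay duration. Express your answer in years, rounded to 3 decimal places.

Periodic yield y = 0.025. Discount each cash flow and weight by its year:
  t   CF        PV=CF/(1+0.025)^t    t·PV
  1       512.50       500.0000       500.0000
  2       512.50       487.8049       975.6098
  3       512.50       475.9072     1,427.7216
  4       512.50       464.2997     1,857.1988
  5     5,512.50     4,872.2468    24,361.2338
  Σ                  6,800.2585    29,121.7640
Price P = Σ PV = 6,800.2585.
Macaulay duration = Σ(t·PV) / P = 29,121.7640 / 6,800.2585 = 4.28245 years.

4.282 years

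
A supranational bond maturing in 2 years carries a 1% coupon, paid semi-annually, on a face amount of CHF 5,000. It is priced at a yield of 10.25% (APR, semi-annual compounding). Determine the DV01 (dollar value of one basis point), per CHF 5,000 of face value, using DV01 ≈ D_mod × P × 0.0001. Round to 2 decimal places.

Periodic yield y = 0.05125.
  t   CF        PV=CF/(1+0.05125)^t    t·PV
  1        25.00        23.7812        23.7812
  2        25.00        22.6218        45.2437
  3        25.00        21.5190        64.5570
  4     5,025.00     4,114.4523    16,457.8092
  Σ                  4,182.3743    16,591.3910
P = 4,182.3743; D_Mac = 3.96698 half-year periods = 1.98349 yrs; D_mod = 1.88679 yrs.
DV01 ≈ 1.88679 × 4,182.3743 × 0.0001 = 0.789127.

CHF 0.79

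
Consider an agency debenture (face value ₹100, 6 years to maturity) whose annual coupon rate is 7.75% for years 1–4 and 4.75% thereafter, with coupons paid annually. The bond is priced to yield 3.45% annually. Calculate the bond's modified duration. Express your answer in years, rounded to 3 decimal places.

Periodic yield y = 0.0345. First find Macaulay duration:
  t   CF        PV=CF/(1+0.0345)^t    t·PV
  1         7.75         7.4915         7.4915
  2         7.75         7.2417        14.4834
  3         7.75         7.0002        21.0006
  4         7.75         6.7667        27.0670
  5         4.75         4.0090        20.0452
  6       104.75        85.4616       512.7696
  Σ                    117.9708       602.8574
P = 117.9708; Macaulay duration = 602.8574 / 117.9708 = 5.11022 years.
Modified duration = D_Mac / (1 + y) = 5.11022 / 1.0345 = 4.93980 years.

4.940 years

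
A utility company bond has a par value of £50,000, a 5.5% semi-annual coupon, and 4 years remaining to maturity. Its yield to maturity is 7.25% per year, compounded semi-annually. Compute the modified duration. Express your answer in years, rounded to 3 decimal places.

3.504 years

Periodic yield y = 0.03625. First find Macaulay duration:
  t   CF        PV=CF/(1+0.03625)^t    t·PV
  1     1,375.00     1,326.8999     1,326.8999
  2     1,375.00     1,280.4824     2,560.9648
  3     1,375.00     1,235.6887     3,707.0660
  4     1,375.00     1,192.4619     4,769.8477
  5     1,375.00     1,150.7473     5,753.7367
  6     1,375.00     1,110.4920     6,662.9520
  7     1,375.00     1,071.6449     7,501.5142
  8    51,375.00    38,639.8549   309,118.8389
  Σ                 47,008.2720   341,401.8202
P = 47,008.2720; Macaulay duration = 341,401.8202 / 47,008.2720 = 7.26259 half-year periods = 3.63130 years.
Modified duration = D_Mac / (1 + y) = 3.63130 / 1.03625 = 3.50427 years.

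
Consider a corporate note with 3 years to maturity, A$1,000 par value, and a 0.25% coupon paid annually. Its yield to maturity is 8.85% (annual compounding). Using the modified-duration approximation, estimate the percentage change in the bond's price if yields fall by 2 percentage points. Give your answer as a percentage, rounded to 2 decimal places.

Periodic yield y = 0.0885. Modified duration first:
  t   CF        PV=CF/(1+0.0885)^t    t·PV
  1         2.50         2.2967         2.2967
  2         2.50         2.1100         4.2200
  3     1,002.50       777.3186     2,331.9559
  Σ                    781.7254     2,338.4727
P = 781.7254; D_Mac = 2.99142 yrs; D_mod = 2.99142/(1+0.0885) = 2.74821 yrs.
ΔP/P ≈ -D_mod · Δy = -2.74821 × (-0.02) = +0.054964 = +5.4964%.

+5.50%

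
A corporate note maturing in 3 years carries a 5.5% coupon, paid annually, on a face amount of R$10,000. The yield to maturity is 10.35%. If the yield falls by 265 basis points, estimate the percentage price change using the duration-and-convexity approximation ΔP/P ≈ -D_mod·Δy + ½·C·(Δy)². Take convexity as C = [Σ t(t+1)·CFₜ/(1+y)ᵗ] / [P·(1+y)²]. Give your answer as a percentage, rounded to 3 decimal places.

With y = 0.1035:
  t   CF        PV=CF/(1+0.1035)^t    t·PV        t(t+1)·PV
  1       550.00       498.4141       498.4141         996.8283
  2       550.00       451.6666       903.3333       2,709.9998
  3    10,550.00     7,851.1893    23,553.5678      94,214.2712
  Σ                  8,801.2700    24,955.3152      97,921.0994
P = 8,801.2700; D_Mac = 2.83542 yrs; D_mod = 2.56948 yrs; C = 9.13663.
Duration effect: -2.56948 × (-0.0265) = +0.068091
Convexity effect: 0.5 × 9.13663 × (-0.0265)² = +0.0032081
ΔP/P ≈ +0.068091 + 0.0032081 = +0.071299 = +7.1299%.

+7.130%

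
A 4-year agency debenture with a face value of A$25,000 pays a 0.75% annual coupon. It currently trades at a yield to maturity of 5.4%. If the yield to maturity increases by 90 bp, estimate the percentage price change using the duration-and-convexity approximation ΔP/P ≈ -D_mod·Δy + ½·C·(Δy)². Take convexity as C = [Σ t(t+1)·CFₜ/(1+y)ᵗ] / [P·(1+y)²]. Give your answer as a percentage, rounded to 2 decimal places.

-3.30%

With y = 0.054:
  t   CF        PV=CF/(1+0.054)^t    t·PV        t(t+1)·PV
  1       187.50       177.8937       177.8937         355.7875
  2       187.50       168.7796       337.5593       1,012.6778
  3       187.50       160.1325       480.3975       1,921.5898
  4    25,187.50    20,409.0420    81,636.1681     408,180.8405
  Σ                 20,915.8479    82,632.0186     411,470.8956
P = 20,915.8479; D_Mac = 3.95069 yrs; D_mod = 3.74828 yrs; C = 17.70853.
Duration effect: -3.74828 × (+0.009) = -0.033735
Convexity effect: 0.5 × 17.70853 × (0.009)² = +0.0007172
ΔP/P ≈ -0.033735 + 0.0007172 = -0.033017 = -3.3017%.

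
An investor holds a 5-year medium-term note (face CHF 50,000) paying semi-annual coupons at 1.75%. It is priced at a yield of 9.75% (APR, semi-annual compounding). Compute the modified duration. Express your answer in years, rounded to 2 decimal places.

Periodic yield y = 0.04875. First find Macaulay duration:
  t   CF        PV=CF/(1+0.04875)^t    t·PV
  1       437.50       417.1633       417.1633
  2       437.50       397.7719       795.5438
  3       437.50       379.2819     1,137.8457
  4       437.50       361.6514     1,446.6056
  5       437.50       344.8404     1,724.2022
  6       437.50       328.8109     1,972.8654
  7       437.50       313.5265     2,194.6854
  8       437.50       298.9526     2,391.6204
  9       437.50       285.0561     2,565.5046
  10   50,437.50    31,335.2969   313,352.9688
  Σ                 34,462.3519   327,999.0054
P = 34,462.3519; Macaulay duration = 327,999.0054 / 34,462.3519 = 9.51760 half-year periods = 4.75880 years.
Modified duration = D_Mac / (1 + y) = 4.75880 / 1.04875 = 4.53759 years.

4.54 years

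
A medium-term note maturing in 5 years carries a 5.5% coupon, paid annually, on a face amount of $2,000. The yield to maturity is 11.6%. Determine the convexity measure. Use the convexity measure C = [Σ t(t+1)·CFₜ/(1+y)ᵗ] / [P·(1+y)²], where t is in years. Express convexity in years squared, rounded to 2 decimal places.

20.47

With y = 0.116:
  t   CF        PV=CF/(1+0.116)^t    t·PV        t(t+1)·PV
  1       110.00        98.5663        98.5663         197.1326
  2       110.00        88.3211       176.6421         529.9264
  3       110.00        79.1407       237.4222         949.6889
  4       110.00        70.9146       283.6586       1,418.2928
  5     2,110.00     1,218.8815     6,094.4075      36,566.4447
  Σ                  1,555.8242     6,890.6967      39,661.4854
P = 1,555.8242.
Convexity = Σ t(t+1)·PV / [P·(1+y)²] = 39,661.4854 / (1,555.8242 × 1.245456) = 20.46822.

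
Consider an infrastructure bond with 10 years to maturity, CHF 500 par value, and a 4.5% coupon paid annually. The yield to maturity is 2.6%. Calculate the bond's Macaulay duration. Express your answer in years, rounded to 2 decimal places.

Periodic yield y = 0.026. Discount each cash flow and weight by its year:
  t   CF        PV=CF/(1+0.026)^t    t·PV
  1        22.50        21.9298        21.9298
  2        22.50        21.3741        42.7482
  3        22.50        20.8325        62.4974
  4        22.50        20.3045        81.2181
  5        22.50        19.7900        98.9500
  6        22.50        19.2885       115.7310
  7        22.50        18.7997       131.5979
  8        22.50        18.3233       146.5864
  9        22.50        17.8590       160.7307
  10      522.50       404.2152     4,042.1524
  Σ                    582.7166     4,904.1419
Price P = Σ PV = 582.7166.
Macaulay duration = Σ(t·PV) / P = 4,904.1419 / 582.7166 = 8.41600 years.

8.42 years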